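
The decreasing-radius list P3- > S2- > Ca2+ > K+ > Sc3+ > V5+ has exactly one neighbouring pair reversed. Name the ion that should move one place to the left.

K+

Scanning neighbour by neighbour, only Ca2+/K+ violates a trend: they are isoelectronic (18 e⁻) and Ca has more protons than K (20 vs 19), making Ca2+ smaller. That makes K+ the one sitting a position late relative to where it belongs.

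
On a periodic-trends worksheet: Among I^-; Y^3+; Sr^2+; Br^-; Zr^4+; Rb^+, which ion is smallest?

Zr^4+

Zr^4+ (Z=40, 36 e⁻), Y^3+ (Z=39, 36 e⁻), Sr^2+ (Z=38, 36 e⁻), Rb^+ (Z=37, 36 e⁻), Br^- (Z=35, 36 e⁻), I^- (Z=53, 54 e⁻). Zr^4+ < Y^3+ (isoelectronic, higher Z=40 is smaller); Y^3+ < Sr^2+ (isoelectronic, higher Z=39 is smaller); Sr^2+ < Rb^+ (isoelectronic, higher Z=38 is smaller); Rb^+ < Br^- (both 36 e⁻, Z=37>35); Br^- < I^- (same group, period 4 vs 5).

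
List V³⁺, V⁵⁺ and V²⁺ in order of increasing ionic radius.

V⁵⁺ < V³⁺ < V²⁺

These are all V ions. Removing more electrons (higher positive charge) pulls the remaining electrons in closer, so V⁵⁺ is smallest and V²⁺ is largest.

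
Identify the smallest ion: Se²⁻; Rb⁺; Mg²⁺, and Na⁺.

Mg²⁺

Work out protons and electrons: Mg²⁺: 10 e⁻, Z=12, Na⁺: 10 e⁻, Z=11, Rb⁺: 36 e⁻, Z=37, Se²⁻: 36 e⁻, Z=34. Mg²⁺ < Na⁺ (both 10 e⁻, Z=12>11); Na⁺ < Rb⁺ (same group, period 3 vs 5); Rb⁺ < Se²⁻ (both 36 e⁻, Z=37>34).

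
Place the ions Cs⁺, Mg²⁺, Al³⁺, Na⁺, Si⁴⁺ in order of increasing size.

Si⁴⁺ < Al³⁺ < Mg²⁺ < Na⁺ < Cs⁺

Work out protons and electrons: Si⁴⁺ has 10 e⁻ (Z=14), Al³⁺ has 10 e⁻ (Z=13), Mg²⁺ has 10 e⁻ (Z=12), Na⁺ has 10 e⁻ (Z=11), Cs⁺ has 54 e⁻ (Z=55). Si⁴⁺ < Al³⁺ (isoelectronic, higher Z=14 is smaller); Al³⁺ < Mg²⁺ (isoelectronic, higher Z=13 is smaller); Mg²⁺ < Na⁺ (isoelectronic, higher Z=12 is smaller); Na⁺ < Cs⁺ (same group, 3 shells fewer).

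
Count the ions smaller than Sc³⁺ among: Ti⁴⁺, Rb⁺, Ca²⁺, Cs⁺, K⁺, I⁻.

Ti⁴⁺ (Z=22, 18 e⁻), Sc³⁺ (Z=21, 18 e⁻), Ca²⁺ (Z=20, 18 e⁻), K⁺ (Z=19, 18 e⁻), Rb⁺ (Z=37, 36 e⁻), Cs⁺ (Z=55, 54 e⁻), I⁻ (Z=53, 54 e⁻). Ti⁴⁺ < Sc³⁺ (isoelectronic, higher Z=22 is smaller); Sc³⁺ < Ca²⁺ (isoelectronic, higher Z=21 is smaller); Ca²⁺ < K⁺ (isoelectronic, higher Z=20 is smaller); K⁺ < Rb⁺ (same group, 1 shell fewer); Rb⁺ < Cs⁺ (same group, 1 shell fewer); Cs⁺ < I⁻ (both 54 e⁻, Z=55>53).
Placing each against Sc³⁺: smaller — Ti⁴⁺; larger — Ca²⁺, K⁺, Rb⁺, Cs⁺, I⁻. That's 1.

1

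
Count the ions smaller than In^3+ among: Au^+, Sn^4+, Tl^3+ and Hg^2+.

Work out protons and electrons: Sn^4+ has 46 e⁻ (Z=50), In^3+ has 46 e⁻ (Z=49), Tl^3+ has 78 e⁻ (Z=81), Hg^2+ has 78 e⁻ (Z=80), Au^+ has 78 e⁻ (Z=79). Sn^4+ < In^3+ (both 46 e⁻, Z=50>49); In^3+ < Tl^3+ (same group, period 5 vs 6); Tl^3+ < Hg^2+ (both 78 e⁻, Z=81>80); Hg^2+ < Au^+ (isoelectronic, higher Z=80 is smaller).
Relative to In^3+, the ions that are smaller are Sn^4+. That's 1.

1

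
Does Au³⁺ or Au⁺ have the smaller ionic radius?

Au³⁺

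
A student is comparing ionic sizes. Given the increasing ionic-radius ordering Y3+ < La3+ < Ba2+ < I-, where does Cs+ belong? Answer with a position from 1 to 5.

4

First list Z and electron count for each: Y3+ has 36 e⁻ (Z=39), La3+ has 54 e⁻ (Z=57), Ba2+ has 54 e⁻ (Z=56), Cs+ has 54 e⁻ (Z=55), I- has 54 e⁻ (Z=53). Y3+ < La3+ (same group, 1 shell fewer); La3+ < Ba2+ (both 54 e⁻, Z=57>56); Ba2+ < Cs+ (both 54 e⁻, Z=56>55); Cs+ < I- (both 54 e⁻, Z=55>53).
Putting Cs+ in gives Y3+ < La3+ < Ba2+ < Cs+ < I-; it lands at slot 4.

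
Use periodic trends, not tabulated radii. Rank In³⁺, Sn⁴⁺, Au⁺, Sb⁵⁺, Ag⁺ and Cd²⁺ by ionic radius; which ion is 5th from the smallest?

Ag⁺

Work out protons and electrons: Sb⁵⁺ (Z=51, 46 e⁻), Sn⁴⁺ (Z=50, 46 e⁻), In³⁺ (Z=49, 46 e⁻), Cd²⁺ (Z=48, 46 e⁻), Ag⁺ (Z=47, 46 e⁻), Au⁺ (Z=79, 78 e⁻). Sb⁵⁺ < Sn⁴⁺ (both 46 e⁻, Z=51>50); Sn⁴⁺ < In³⁺ (both 46 e⁻, Z=50>49); In³⁺ < Cd²⁺ (isoelectronic, higher Z=49 is smaller); Cd²⁺ < Ag⁺ (isoelectronic, higher Z=48 is smaller); Ag⁺ < Au⁺ (same group, 1 shell fewer).
Ordering: Sb⁵⁺ < Sn⁴⁺ < In³⁺ < Cd²⁺ < Ag⁺ < Au⁺. The 5th smallest is Ag⁺.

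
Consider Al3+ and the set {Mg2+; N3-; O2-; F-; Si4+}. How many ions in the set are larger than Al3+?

Isoelectronic series (10 e⁻ each). Size is set by nuclear charge: more protons means a smaller ion. Si4+ (Z=14), Al3+ (Z=13), Mg2+ (Z=12), F- (Z=9), O2- (Z=8), N3- (Z=7).
Relative to Al3+, the ions that are larger are Mg2+, F-, O2-, N3-. Count: 4.

4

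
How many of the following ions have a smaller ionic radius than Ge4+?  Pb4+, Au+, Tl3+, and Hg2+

0

Ge4+ has 28 e⁻ (Z=32), Pb4+ has 78 e⁻ (Z=82), Tl3+ has 78 e⁻ (Z=81), Hg2+ has 78 e⁻ (Z=80), Au+ has 78 e⁻ (Z=79). Ge4+ < Pb4+ (same group, 2 shells fewer); Pb4+ < Tl3+ (isoelectronic, higher Z=82 is smaller); Tl3+ < Hg2+ (both 78 e⁻, Z=81>80); Hg2+ < Au+ (both 78 e⁻, Z=80>79).
Overall: Ge4+ < Pb4+ < Tl3+ < Hg2+ < Au+. Ge4+ has 0 below it and 4 above. Count: 0.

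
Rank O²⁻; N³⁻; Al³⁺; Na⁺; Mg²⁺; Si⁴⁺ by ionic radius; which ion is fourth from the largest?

Mg²⁺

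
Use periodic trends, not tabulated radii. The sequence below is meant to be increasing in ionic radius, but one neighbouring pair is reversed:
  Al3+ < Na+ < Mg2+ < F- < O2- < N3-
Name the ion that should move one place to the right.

Na+

Compare adjacent ions: they are isoelectronic (10 e⁻) and Mg has more protons than Na (12 vs 11), making Mg2+ smaller — yet in this increasing list Na+ sits before Mg2+. Nothing else is reversed, so Na+ should move one place to the right.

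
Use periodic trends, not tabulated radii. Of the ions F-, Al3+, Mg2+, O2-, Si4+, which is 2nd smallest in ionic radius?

Al3+

Each ion has 10 electrons. The ranking follows nuclear charge in reverse — greater Z gives a smaller radius. Si4+ (Z=14), Al3+ (Z=13), Mg2+ (Z=12), F- (Z=9), O2- (Z=8).
So the order is Si4+ < Al3+ < Mg2+ < F- < O2-; the 2nd-smallest ion is Al3+.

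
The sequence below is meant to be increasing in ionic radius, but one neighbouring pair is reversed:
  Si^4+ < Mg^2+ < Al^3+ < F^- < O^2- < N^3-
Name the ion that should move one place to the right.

The pair Mg^2+, Al^3+ is the wrong way round — Al^3+ and Mg^2+ share 10 electrons; the higher nuclear charge on Al (Z=13) contracts it more, so Al^3+ < Mg^2+. All other adjacent pairs agree with periodic trends, so Mg^2+ is the misplaced ion.

Mg^2+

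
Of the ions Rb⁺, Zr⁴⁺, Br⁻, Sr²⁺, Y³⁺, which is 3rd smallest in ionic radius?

Sr²⁺

Isoelectronic series (36 e⁻ each). Size is set by nuclear charge: more protons means a smaller ion. Zr⁴⁺ (Z=40), Y³⁺ (Z=39), Sr²⁺ (Z=38), Rb⁺ (Z=37), Br⁻ (Z=35).
Full ascending order: Zr⁴⁺ < Y³⁺ < Sr²⁺ < Rb⁺ < Br⁻. Counting from the smallest, position 3 is Sr²⁺.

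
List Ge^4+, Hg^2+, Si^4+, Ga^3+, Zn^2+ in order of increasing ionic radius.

Si^4+ < Ge^4+ < Ga^3+ < Zn^2+ < Hg^2+

Work out protons and electrons: Si^4+ has 10 e⁻ (Z=14), Ge^4+ has 28 e⁻ (Z=32), Ga^3+ has 28 e⁻ (Z=31), Zn^2+ has 28 e⁻ (Z=30), Hg^2+ has 78 e⁻ (Z=80). Si^4+ < Ge^4+ (same group, 1 shell fewer); Ge^4+ < Ga^3+ (both 28 e⁻, Z=32>31); Ga^3+ < Zn^2+ (isoelectronic, higher Z=31 is smaller); Zn^2+ < Hg^2+ (same group, 2 shells fewer).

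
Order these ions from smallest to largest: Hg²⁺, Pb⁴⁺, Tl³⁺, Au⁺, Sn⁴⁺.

Sn⁴⁺ < Pb⁴⁺ < Tl³⁺ < Hg²⁺ < Au⁺

Work out protons and electrons: Sn⁴⁺: 46 e⁻, Z=50, Pb⁴⁺: 78 e⁻, Z=82, Tl³⁺: 78 e⁻, Z=81, Hg²⁺: 78 e⁻, Z=80, Au⁺: 78 e⁻, Z=79. Sn⁴⁺ < Pb⁴⁺ (same group, period 5 vs 6); Pb⁴⁺ < Tl³⁺ (isoelectronic, higher Z=82 is smaller); Tl³⁺ < Hg²⁺ (both 78 e⁻, Z=81>80); Hg²⁺ < Au⁺ (isoelectronic, higher Z=80 is smaller).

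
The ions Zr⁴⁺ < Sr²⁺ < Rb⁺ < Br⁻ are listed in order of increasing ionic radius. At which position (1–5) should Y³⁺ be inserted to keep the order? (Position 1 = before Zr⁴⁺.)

Each ion has 36 electrons. The ranking follows nuclear charge in reverse — greater Z gives a smaller radius. Zr⁴⁺ (Z=40), Y³⁺ (Z=39), Sr²⁺ (Z=38), Rb⁺ (Z=37), Br⁻ (Z=35).
With Y³⁺ included the full order is Zr⁴⁺ < Y³⁺ < Sr²⁺ < Rb⁺ < Br⁻, so it takes position 2.

2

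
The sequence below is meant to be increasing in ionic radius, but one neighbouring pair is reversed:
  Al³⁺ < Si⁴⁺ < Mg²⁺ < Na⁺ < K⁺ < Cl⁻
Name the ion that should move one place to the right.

Al³⁺

Compare adjacent ions: both have 10 electrons but Z(Si)=14 > Z(Al)=13, so Si⁴⁺ should be the smaller of the two — yet in this increasing list Al³⁺ sits before Si⁴⁺. Nothing else is reversed, so Al³⁺ should move one place to the right.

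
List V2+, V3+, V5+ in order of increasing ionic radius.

These are all V ions. Removing more electrons (higher positive charge) pulls the remaining electrons in closer, so V5+ is smallest and V2+ is largest.

V5+ < V3+ < V2+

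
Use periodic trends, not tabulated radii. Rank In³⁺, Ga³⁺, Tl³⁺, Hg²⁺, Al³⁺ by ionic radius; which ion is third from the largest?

In³⁺

First list Z and electron count for each: Al³⁺: 10 e⁻, Z=13, Ga³⁺: 28 e⁻, Z=31, In³⁺: 46 e⁻, Z=49, Tl³⁺: 78 e⁻, Z=81, Hg²⁺: 78 e⁻, Z=80. Al³⁺ < Ga³⁺ (same group, 1 shell fewer); Ga³⁺ < In³⁺ (same group, 1 shell fewer); In³⁺ < Tl³⁺ (same group, period 5 vs 6); Tl³⁺ < Hg²⁺ (both 78 e⁻, Z=81>80).
So the order is Al³⁺ < Ga³⁺ < In³⁺ < Tl³⁺ < Hg²⁺; the 3rd-largest ion is In³⁺.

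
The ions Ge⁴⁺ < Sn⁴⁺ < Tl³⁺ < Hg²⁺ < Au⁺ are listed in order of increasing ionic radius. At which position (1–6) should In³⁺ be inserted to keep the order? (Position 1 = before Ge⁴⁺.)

3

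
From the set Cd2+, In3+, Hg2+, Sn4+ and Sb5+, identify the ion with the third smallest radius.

In3+

First list Z and electron count for each: Sb5+: 46 e⁻, Z=51, Sn4+: 46 e⁻, Z=50, In3+: 46 e⁻, Z=49, Cd2+: 46 e⁻, Z=48, Hg2+: 78 e⁻, Z=80. Sb5+ < Sn4+ (isoelectronic, higher Z=51 is smaller); Sn4+ < In3+ (both 46 e⁻, Z=50>49); In3+ < Cd2+ (both 46 e⁻, Z=49>48); Cd2+ < Hg2+ (same group, 1 shell fewer).
Ordering: Sb5+ < Sn4+ < In3+ < Cd2+ < Hg2+. The third smallest is In3+.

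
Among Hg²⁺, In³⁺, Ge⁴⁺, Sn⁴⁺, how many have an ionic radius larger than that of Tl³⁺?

1

Electron counts and nuclear charges: Ge⁴⁺ has 28 e⁻ (Z=32), Sn⁴⁺ has 46 e⁻ (Z=50), In³⁺ has 46 e⁻ (Z=49), Tl³⁺ has 78 e⁻ (Z=81), Hg²⁺ has 78 e⁻ (Z=80). Ge⁴⁺ < Sn⁴⁺ (same group, period 4 vs 5); Sn⁴⁺ < In³⁺ (isoelectronic, higher Z=50 is smaller); In³⁺ < Tl³⁺ (same group, period 5 vs 6); Tl³⁺ < Hg²⁺ (isoelectronic, higher Z=81 is smaller).
Ordering all of them (including Tl³⁺) by radius gives Ge⁴⁺ < Sn⁴⁺ < In³⁺ < Tl³⁺ < Hg²⁺. That's 1.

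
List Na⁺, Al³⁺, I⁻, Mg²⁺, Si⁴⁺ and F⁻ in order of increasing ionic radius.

Work out protons and electrons: Si⁴⁺ (Z=14, 10 e⁻), Al³⁺ (Z=13, 10 e⁻), Mg²⁺ (Z=12, 10 e⁻), Na⁺ (Z=11, 10 e⁻), F⁻ (Z=9, 10 e⁻), I⁻ (Z=53, 54 e⁻). Si⁴⁺ < Al³⁺ (isoelectronic, higher Z=14 is smaller); Al³⁺ < Mg²⁺ (isoelectronic, higher Z=13 is smaller); Mg²⁺ < Na⁺ (isoelectronic, higher Z=12 is smaller); Na⁺ < F⁻ (isoelectronic, higher Z=11 is smaller); F⁻ < I⁻ (same group, 3 shells fewer).

Si⁴⁺ < Al³⁺ < Mg²⁺ < Na⁺ < F⁻ < I⁻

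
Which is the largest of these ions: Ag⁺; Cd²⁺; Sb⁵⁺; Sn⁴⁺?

All of these have 46 electrons (isoelectronic). With the same electron cloud, the ion with the most protons pulls it in tightest. Nuclear charges: Sb⁵⁺ (Z=51), Sn⁴⁺ (Z=50), Cd²⁺ (Z=48), Ag⁺ (Z=47). Highest Z is smallest.

Ag⁺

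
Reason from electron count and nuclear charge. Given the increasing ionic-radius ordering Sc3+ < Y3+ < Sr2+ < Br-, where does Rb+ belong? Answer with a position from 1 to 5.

Sc3+ has 18 e⁻ (Z=21), Y3+ has 36 e⁻ (Z=39), Sr2+ has 36 e⁻ (Z=38), Rb+ has 36 e⁻ (Z=37), Br- has 36 e⁻ (Z=35). Sc3+ < Y3+ (same group, 1 shell fewer); Y3+ < Sr2+ (both 36 e⁻, Z=39>38); Sr2+ < Rb+ (isoelectronic, higher Z=38 is smaller); Rb+ < Br- (both 36 e⁻, Z=37>35).
Merged order: Sc3+ < Y3+ < Sr2+ < Rb+ < Br- — Rb+ is number 4.

4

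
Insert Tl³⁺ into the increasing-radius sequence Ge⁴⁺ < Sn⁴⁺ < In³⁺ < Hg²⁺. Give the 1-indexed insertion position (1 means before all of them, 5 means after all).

First list Z and electron count for each: Ge⁴⁺ has 28 e⁻ (Z=32), Sn⁴⁺ has 46 e⁻ (Z=50), In³⁺ has 46 e⁻ (Z=49), Tl³⁺ has 78 e⁻ (Z=81), Hg²⁺ has 78 e⁻ (Z=80). Ge⁴⁺ < Sn⁴⁺ (same group, period 4 vs 5); Sn⁴⁺ < In³⁺ (both 46 e⁻, Z=50>49); In³⁺ < Tl³⁺ (same group, period 5 vs 6); Tl³⁺ < Hg²⁺ (isoelectronic, higher Z=81 is smaller).
Putting Tl³⁺ in gives Ge⁴⁺ < Sn⁴⁺ < In³⁺ < Tl³⁺ < Hg²⁺; it lands at slot 4.

4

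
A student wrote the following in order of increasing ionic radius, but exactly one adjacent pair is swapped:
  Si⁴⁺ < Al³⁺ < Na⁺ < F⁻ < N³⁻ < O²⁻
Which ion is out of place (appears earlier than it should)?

N³⁻

Check each adjacent pair. N³⁻ and O²⁻ are reversed: O²⁻ and N³⁻ share 10 electrons; the higher nuclear charge on O (Z=8) contracts it more, so O²⁻ < N³⁻. No other neighbouring pair contradicts the periodic trends, so N³⁻ is the ion listed too early.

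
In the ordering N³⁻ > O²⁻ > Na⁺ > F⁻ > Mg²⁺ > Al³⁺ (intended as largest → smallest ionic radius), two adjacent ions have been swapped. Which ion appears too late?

The pair Na⁺, F⁻ is the wrong way round — Na⁺ and F⁻ share 10 electrons; the higher nuclear charge on Na (Z=11) contracts it more, so Na⁺ < F⁻. All other adjacent pairs agree with periodic trends, so F⁻ is the misplaced ion.

F⁻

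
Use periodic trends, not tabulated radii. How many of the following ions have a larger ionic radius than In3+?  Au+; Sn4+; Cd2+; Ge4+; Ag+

3

Tabulating Z and e⁻: Ge4+: 28 e⁻, Z=32, Sn4+: 46 e⁻, Z=50, In3+: 46 e⁻, Z=49, Cd2+: 46 e⁻, Z=48, Ag+: 46 e⁻, Z=47, Au+: 78 e⁻, Z=79. Ge4+ < Sn4+ (same group, 1 shell fewer); Sn4+ < In3+ (both 46 e⁻, Z=50>49); In3+ < Cd2+ (isoelectronic, higher Z=49 is smaller); Cd2+ < Ag+ (isoelectronic, higher Z=48 is smaller); Ag+ < Au+ (same group, period 5 vs 6).
Ordering all of them (including In3+) by radius gives Ge4+ < Sn4+ < In3+ < Cd2+ < Ag+ < Au+. That's 3.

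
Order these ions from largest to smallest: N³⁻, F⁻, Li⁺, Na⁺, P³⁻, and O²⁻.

P³⁻ > N³⁻ > O²⁻ > F⁻ > Na⁺ > Li⁺

Li⁺: 2 e⁻, Z=3, Na⁺: 10 e⁻, Z=11, F⁻: 10 e⁻, Z=9, O²⁻: 10 e⁻, Z=8, N³⁻: 10 e⁻, Z=7, P³⁻: 18 e⁻, Z=15. Li⁺ < Na⁺ (same group, period 2 vs 3); Na⁺ < F⁻ (both 10 e⁻, Z=11>9); F⁻ < O²⁻ (both 10 e⁻, Z=9>8); O²⁻ < N³⁻ (isoelectronic, higher Z=8 is smaller); N³⁻ < P³⁻ (same group, 1 shell fewer).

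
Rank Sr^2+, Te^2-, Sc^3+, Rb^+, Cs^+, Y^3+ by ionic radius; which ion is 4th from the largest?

Work out protons and electrons: Sc^3+ (Z=21, 18 e⁻), Y^3+ (Z=39, 36 e⁻), Sr^2+ (Z=38, 36 e⁻), Rb^+ (Z=37, 36 e⁻), Cs^+ (Z=55, 54 e⁻), Te^2- (Z=52, 54 e⁻). Sc^3+ < Y^3+ (same group, 1 shell fewer); Y^3+ < Sr^2+ (both 36 e⁻, Z=39>38); Sr^2+ < Rb^+ (both 36 e⁻, Z=38>37); Rb^+ < Cs^+ (same group, 1 shell fewer); Cs^+ < Te^2- (isoelectronic, higher Z=55 is smaller).
Ordering: Sc^3+ < Y^3+ < Sr^2+ < Rb^+ < Cs^+ < Te^2-. The 4th largest is Sr^2+.

Sr^2+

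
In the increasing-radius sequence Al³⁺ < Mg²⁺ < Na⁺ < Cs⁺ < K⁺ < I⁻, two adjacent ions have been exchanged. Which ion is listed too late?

Compare adjacent ions: K⁺ and Cs⁺ are in one column with the same charge; the lighter period-4 ion has 2 fewer shells and is smaller — yet in this increasing list Cs⁺ sits before K⁺. Nothing else is reversed, so K⁺ should move one place to the left.

K⁺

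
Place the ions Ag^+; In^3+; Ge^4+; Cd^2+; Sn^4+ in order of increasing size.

Ge^4+ < Sn^4+ < In^3+ < Cd^2+ < Ag^+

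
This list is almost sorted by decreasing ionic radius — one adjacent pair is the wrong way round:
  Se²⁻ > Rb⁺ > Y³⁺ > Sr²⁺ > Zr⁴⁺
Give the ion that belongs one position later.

Y³⁺

The pair Y³⁺, Sr²⁺ is the wrong way round — both have 36 electrons but Z(Y)=39 > Z(Sr)=38, so Y³⁺ should be the smaller of the two. All other adjacent pairs agree with periodic trends, so Y³⁺ is the misplaced ion.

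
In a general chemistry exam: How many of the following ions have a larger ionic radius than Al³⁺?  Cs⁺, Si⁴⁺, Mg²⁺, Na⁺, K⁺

Electron counts and nuclear charges: Si⁴⁺ has 10 e⁻ (Z=14), Al³⁺ has 10 e⁻ (Z=13), Mg²⁺ has 10 e⁻ (Z=12), Na⁺ has 10 e⁻ (Z=11), K⁺ has 18 e⁻ (Z=19), Cs⁺ has 54 e⁻ (Z=55). Si⁴⁺ < Al³⁺ (isoelectronic, higher Z=14 is smaller); Al³⁺ < Mg²⁺ (both 10 e⁻, Z=13>12); Mg²⁺ < Na⁺ (both 10 e⁻, Z=12>11); Na⁺ < K⁺ (same group, 1 shell fewer); K⁺ < Cs⁺ (same group, period 4 vs 6).
Ordering all of them (including Al³⁺) by radius gives Si⁴⁺ < Al³⁺ < Mg²⁺ < Na⁺ < K⁺ < Cs⁺. Count: 4.

4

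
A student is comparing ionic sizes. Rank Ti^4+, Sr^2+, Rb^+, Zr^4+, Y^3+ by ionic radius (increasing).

Ti^4+: 18 e⁻, Z=22, Zr^4+: 36 e⁻, Z=40, Y^3+: 36 e⁻, Z=39, Sr^2+: 36 e⁻, Z=38, Rb^+: 36 e⁻, Z=37. Ti^4+ < Zr^4+ (same group, 1 shell fewer); Zr^4+ < Y^3+ (both 36 e⁻, Z=40>39); Y^3+ < Sr^2+ (both 36 e⁻, Z=39>38); Sr^2+ < Rb^+ (isoelectronic, higher Z=38 is smaller).

Ti^4+ < Zr^4+ < Y^3+ < Sr^2+ < Rb^+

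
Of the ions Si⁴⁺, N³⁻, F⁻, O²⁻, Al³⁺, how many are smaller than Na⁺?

2

All of these have 10 electrons (isoelectronic). With the same electron cloud, the ion with the most protons pulls it in tightest. Nuclear charges: Si⁴⁺ (Z=14), Al³⁺ (Z=13), Na⁺ (Z=11), F⁻ (Z=9), O²⁻ (Z=8), N³⁻ (Z=7). Highest Z is smallest.
Overall: Si⁴⁺ < Al³⁺ < Na⁺ < F⁻ < O²⁻ < N³⁻. Na⁺ has 2 below it and 3 above. That's 2.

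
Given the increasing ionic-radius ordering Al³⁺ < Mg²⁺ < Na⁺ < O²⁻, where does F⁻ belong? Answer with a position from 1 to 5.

4

These species are isoelectronic with 10 electrons. The only difference is the number of protons: Al³⁺ (Z=13), Mg²⁺ (Z=12), Na⁺ (Z=11), F⁻ (Z=9), O²⁻ (Z=8). The strongest nuclear pull (Al³⁺) gives the smallest ion.
Merged order: Al³⁺ < Mg²⁺ < Na⁺ < F⁻ < O²⁻ — F⁻ is number 4.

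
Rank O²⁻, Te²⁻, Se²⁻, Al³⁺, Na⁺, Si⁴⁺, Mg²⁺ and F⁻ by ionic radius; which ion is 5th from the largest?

Na⁺

Tabulating Z and e⁻: Si⁴⁺ has 10 e⁻ (Z=14), Al³⁺ has 10 e⁻ (Z=13), Mg²⁺ has 10 e⁻ (Z=12), Na⁺ has 10 e⁻ (Z=11), F⁻ has 10 e⁻ (Z=9), O²⁻ has 10 e⁻ (Z=8), Se²⁻ has 36 e⁻ (Z=34), Te²⁻ has 54 e⁻ (Z=52). Si⁴⁺ < Al³⁺ (isoelectronic, higher Z=14 is smaller); Al³⁺ < Mg²⁺ (isoelectronic, higher Z=13 is smaller); Mg²⁺ < Na⁺ (both 10 e⁻, Z=12>11); Na⁺ < F⁻ (isoelectronic, higher Z=11 is smaller); F⁻ < O²⁻ (isoelectronic, higher Z=9 is smaller); O²⁻ < Se²⁻ (same group, period 2 vs 4); Se²⁻ < Te²⁻ (same group, 1 shell fewer).
Ordering: Si⁴⁺ < Al³⁺ < Mg²⁺ < Na⁺ < F⁻ < O²⁻ < Se²⁻ < Te²⁻. The 5th largest is Na⁺.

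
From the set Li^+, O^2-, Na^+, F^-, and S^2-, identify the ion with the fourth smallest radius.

O^2-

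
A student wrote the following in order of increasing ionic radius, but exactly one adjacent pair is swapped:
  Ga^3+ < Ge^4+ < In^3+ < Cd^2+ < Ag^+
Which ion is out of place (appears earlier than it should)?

Compare adjacent ions: Ge^4+ and Ga^3+ share 28 electrons; the higher nuclear charge on Ge (Z=32) contracts it more, so Ge^4+ < Ga^3+ — yet in this increasing list Ga^3+ sits before Ge^4+. Nothing else is reversed, so Ga^3+ should move one place to the right.

Ga^3+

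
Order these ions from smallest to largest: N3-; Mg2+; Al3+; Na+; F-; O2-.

Al3+ < Mg2+ < Na+ < F- < O2- < N3-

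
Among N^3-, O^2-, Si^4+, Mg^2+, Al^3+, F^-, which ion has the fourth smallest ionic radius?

Isoelectronic series (10 e⁻ each). Size is set by nuclear charge: more protons means a smaller ion. Si^4+ (Z=14), Al^3+ (Z=13), Mg^2+ (Z=12), F^- (Z=9), O^2- (Z=8), N^3- (Z=7).
That gives Si^4+ < Al^3+ < Mg^2+ < F^- < O^2- < N^3-. From the smallest end, number 4 is F^-.

F^-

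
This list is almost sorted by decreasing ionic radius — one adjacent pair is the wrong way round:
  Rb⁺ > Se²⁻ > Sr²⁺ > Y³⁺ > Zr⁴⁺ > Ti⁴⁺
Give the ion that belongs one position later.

Rb⁺

The pair Rb⁺, Se²⁻ is the wrong way round — they are isoelectronic (36 e⁻) and Rb has more protons than Se (37 vs 34), making Rb⁺ smaller. All other adjacent pairs agree with periodic trends, so Rb⁺ is the misplaced ion.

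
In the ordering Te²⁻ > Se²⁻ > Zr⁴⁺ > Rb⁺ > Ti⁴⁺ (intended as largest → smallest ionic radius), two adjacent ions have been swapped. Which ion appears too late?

Compare adjacent ions: both have 36 electrons but Z(Zr)=40 > Z(Rb)=37, so Zr⁴⁺ should be the smaller of the two — yet in this decreasing list Zr⁴⁺ sits before Rb⁺. Nothing else is reversed, so Rb⁺ should move one place to the left.

Rb⁺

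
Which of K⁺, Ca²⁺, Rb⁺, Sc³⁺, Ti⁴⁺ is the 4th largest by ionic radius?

Sc³⁺

Work out protons and electrons: Ti⁴⁺ (Z=22, 18 e⁻), Sc³⁺ (Z=21, 18 e⁻), Ca²⁺ (Z=20, 18 e⁻), K⁺ (Z=19, 18 e⁻), Rb⁺ (Z=37, 36 e⁻). Ti⁴⁺ < Sc³⁺ (isoelectronic, higher Z=22 is smaller); Sc³⁺ < Ca²⁺ (isoelectronic, higher Z=21 is smaller); Ca²⁺ < K⁺ (isoelectronic, higher Z=20 is smaller); K⁺ < Rb⁺ (same group, period 4 vs 5).
That gives Ti⁴⁺ < Sc³⁺ < Ca²⁺ < K⁺ < Rb⁺. From the largest end, number 4 is Sc³⁺.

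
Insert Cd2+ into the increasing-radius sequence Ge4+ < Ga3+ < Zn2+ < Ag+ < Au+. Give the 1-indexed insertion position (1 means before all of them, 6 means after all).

4

Tabulating Z and e⁻: Ge4+: 28 e⁻, Z=32, Ga3+: 28 e⁻, Z=31, Zn2+: 28 e⁻, Z=30, Cd2+: 46 e⁻, Z=48, Ag+: 46 e⁻, Z=47, Au+: 78 e⁻, Z=79. Ge4+ < Ga3+ (isoelectronic, higher Z=32 is smaller); Ga3+ < Zn2+ (both 28 e⁻, Z=31>30); Zn2+ < Cd2+ (same group, period 4 vs 5); Cd2+ < Ag+ (both 46 e⁻, Z=48>47); Ag+ < Au+ (same group, period 5 vs 6).
The complete sequence is Ge4+ < Ga3+ < Zn2+ < Cd2+ < Ag+ < Au+. Cd2+ sits at position 4.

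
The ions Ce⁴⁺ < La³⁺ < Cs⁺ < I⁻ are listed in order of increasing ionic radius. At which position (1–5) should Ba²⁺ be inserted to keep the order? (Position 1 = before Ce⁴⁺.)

3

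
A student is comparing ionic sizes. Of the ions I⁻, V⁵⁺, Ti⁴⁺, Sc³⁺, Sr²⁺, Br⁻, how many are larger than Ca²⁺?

3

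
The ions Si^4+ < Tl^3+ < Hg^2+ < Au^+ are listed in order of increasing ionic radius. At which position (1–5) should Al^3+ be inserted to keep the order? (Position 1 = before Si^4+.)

2

First list Z and electron count for each: Si^4+ (Z=14, 10 e⁻), Al^3+ (Z=13, 10 e⁻), Tl^3+ (Z=81, 78 e⁻), Hg^2+ (Z=80, 78 e⁻), Au^+ (Z=79, 78 e⁻). Si^4+ < Al^3+ (both 10 e⁻, Z=14>13); Al^3+ < Tl^3+ (same group, period 3 vs 6); Tl^3+ < Hg^2+ (both 78 e⁻, Z=81>80); Hg^2+ < Au^+ (both 78 e⁻, Z=80>79).
Merged order: Si^4+ < Al^3+ < Tl^3+ < Hg^2+ < Au^+ — Al^3+ is number 2.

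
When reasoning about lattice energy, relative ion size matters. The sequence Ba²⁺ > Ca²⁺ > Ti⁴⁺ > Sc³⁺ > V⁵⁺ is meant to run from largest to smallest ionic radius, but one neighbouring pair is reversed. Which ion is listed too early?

Ti⁴⁺

Scanning neighbour by neighbour, only Ti⁴⁺/Sc³⁺ violates a trend: Ti⁴⁺ and Sc³⁺ share 18 electrons; the higher nuclear charge on Ti (Z=22) contracts it more, so Ti⁴⁺ < Sc³⁺. That makes Ti⁴⁺ the one sitting a position early relative to where it belongs.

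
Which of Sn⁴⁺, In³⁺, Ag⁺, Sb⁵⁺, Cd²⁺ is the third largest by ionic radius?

In³⁺

Isoelectronic series (46 e⁻ each). Size is set by nuclear charge: more protons means a smaller ion. Sb⁵⁺ (Z=51), Sn⁴⁺ (Z=50), In³⁺ (Z=49), Cd²⁺ (Z=48), Ag⁺ (Z=47).
Full ascending order: Sb⁵⁺ < Sn⁴⁺ < In³⁺ < Cd²⁺ < Ag⁺. Counting from the largest, position 3 is In³⁺.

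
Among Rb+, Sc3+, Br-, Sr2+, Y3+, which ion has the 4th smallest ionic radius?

Rb+

Tabulating Z and e⁻: Sc3+: 18 e⁻, Z=21, Y3+: 36 e⁻, Z=39, Sr2+: 36 e⁻, Z=38, Rb+: 36 e⁻, Z=37, Br-: 36 e⁻, Z=35. Sc3+ < Y3+ (same group, period 4 vs 5); Y3+ < Sr2+ (isoelectronic, higher Z=39 is smaller); Sr2+ < Rb+ (isoelectronic, higher Z=38 is smaller); Rb+ < Br- (isoelectronic, higher Z=37 is smaller).
Full ascending order: Sc3+ < Y3+ < Sr2+ < Rb+ < Br-. Counting from the smallest, position 4 is Rb+.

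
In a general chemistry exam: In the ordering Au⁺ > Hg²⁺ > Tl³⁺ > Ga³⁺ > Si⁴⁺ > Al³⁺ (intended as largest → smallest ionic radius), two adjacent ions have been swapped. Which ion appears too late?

Al³⁺

Compare adjacent ions: Si⁴⁺ and Al³⁺ share 10 electrons; the higher nuclear charge on Si (Z=14) contracts it more, so Si⁴⁺ < Al³⁺ — yet in this decreasing list Si⁴⁺ sits before Al³⁺. Nothing else is reversed, so Al³⁺ should move one place to the left.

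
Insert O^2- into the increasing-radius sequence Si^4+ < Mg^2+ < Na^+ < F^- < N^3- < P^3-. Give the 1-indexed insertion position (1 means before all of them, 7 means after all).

5

Si^4+ (Z=14, 10 e⁻), Mg^2+ (Z=12, 10 e⁻), Na^+ (Z=11, 10 e⁻), F^- (Z=9, 10 e⁻), O^2- (Z=8, 10 e⁻), N^3- (Z=7, 10 e⁻), P^3- (Z=15, 18 e⁻). Si^4+ < Mg^2+ (isoelectronic, higher Z=14 is smaller); Mg^2+ < Na^+ (isoelectronic, higher Z=12 is smaller); Na^+ < F^- (both 10 e⁻, Z=11>9); F^- < O^2- (both 10 e⁻, Z=9>8); O^2- < N^3- (isoelectronic, higher Z=8 is smaller); N^3- < P^3- (same group, period 2 vs 3).
Putting O^2- in gives Si^4+ < Mg^2+ < Na^+ < F^- < O^2- < N^3- < P^3-; it lands at slot 5.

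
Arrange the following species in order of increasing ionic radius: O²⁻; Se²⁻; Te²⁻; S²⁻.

All are in the same group with charge -2. Radius grows down the group as n (the outermost shell) increases.

O²⁻ < S²⁻ < Se²⁻ < Te²⁻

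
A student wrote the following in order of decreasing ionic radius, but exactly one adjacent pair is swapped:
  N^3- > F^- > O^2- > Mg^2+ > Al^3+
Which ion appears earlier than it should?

Compare adjacent ions: F^- and O^2- share 10 electrons; the higher nuclear charge on F (Z=9) contracts it more, so F^- < O^2- — yet in this decreasing list F^- sits before O^2-. Nothing else is reversed, so F^- should move one place to the right.

F^-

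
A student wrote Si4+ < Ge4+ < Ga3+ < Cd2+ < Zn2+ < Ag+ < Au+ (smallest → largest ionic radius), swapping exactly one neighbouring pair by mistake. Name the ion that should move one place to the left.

The pair Cd2+, Zn2+ is the wrong way round — same group and charge — period 4 sits above period 5, so Zn2+ is smaller. All other adjacent pairs agree with periodic trends, so Zn2+ is the misplaced ion.

Zn2+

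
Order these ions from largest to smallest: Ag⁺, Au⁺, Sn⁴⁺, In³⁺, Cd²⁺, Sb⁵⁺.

Au⁺ > Ag⁺ > Cd²⁺ > In³⁺ > Sn⁴⁺ > Sb⁵⁺

Work out protons and electrons: Sb⁵⁺ has 46 e⁻ (Z=51), Sn⁴⁺ has 46 e⁻ (Z=50), In³⁺ has 46 e⁻ (Z=49), Cd²⁺ has 46 e⁻ (Z=48), Ag⁺ has 46 e⁻ (Z=47), Au⁺ has 78 e⁻ (Z=79). Sb⁵⁺ < Sn⁴⁺ (isoelectronic, higher Z=51 is smaller); Sn⁴⁺ < In³⁺ (isoelectronic, higher Z=50 is smaller); In³⁺ < Cd²⁺ (isoelectronic, higher Z=49 is smaller); Cd²⁺ < Ag⁺ (isoelectronic, higher Z=48 is smaller); Ag⁺ < Au⁺ (same group, period 5 vs 6).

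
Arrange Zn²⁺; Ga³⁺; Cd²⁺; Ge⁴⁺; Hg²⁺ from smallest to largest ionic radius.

Ge⁴⁺ < Ga³⁺ < Zn²⁺ < Cd²⁺ < Hg²⁺

Tabulating Z and e⁻: Ge⁴⁺ (Z=32, 28 e⁻), Ga³⁺ (Z=31, 28 e⁻), Zn²⁺ (Z=30, 28 e⁻), Cd²⁺ (Z=48, 46 e⁻), Hg²⁺ (Z=80, 78 e⁻). Ge⁴⁺ < Ga³⁺ (isoelectronic, higher Z=32 is smaller); Ga³⁺ < Zn²⁺ (isoelectronic, higher Z=31 is smaller); Zn²⁺ < Cd²⁺ (same group, period 4 vs 5); Cd²⁺ < Hg²⁺ (same group, period 5 vs 6).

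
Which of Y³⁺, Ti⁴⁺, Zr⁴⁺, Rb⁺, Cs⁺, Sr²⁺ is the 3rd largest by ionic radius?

Work out protons and electrons: Ti⁴⁺ has 18 e⁻ (Z=22), Zr⁴⁺ has 36 e⁻ (Z=40), Y³⁺ has 36 e⁻ (Z=39), Sr²⁺ has 36 e⁻ (Z=38), Rb⁺ has 36 e⁻ (Z=37), Cs⁺ has 54 e⁻ (Z=55). Ti⁴⁺ < Zr⁴⁺ (same group, period 4 vs 5); Zr⁴⁺ < Y³⁺ (isoelectronic, higher Z=40 is smaller); Y³⁺ < Sr²⁺ (isoelectronic, higher Z=39 is smaller); Sr²⁺ < Rb⁺ (both 36 e⁻, Z=38>37); Rb⁺ < Cs⁺ (same group, 1 shell fewer).
That gives Ti⁴⁺ < Zr⁴⁺ < Y³⁺ < Sr²⁺ < Rb⁺ < Cs⁺. From the largest end, number 3 is Sr²⁺.

Sr²⁺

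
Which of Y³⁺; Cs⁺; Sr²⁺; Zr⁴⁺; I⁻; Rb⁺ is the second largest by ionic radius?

Cs⁺

Electron counts and nuclear charges: Zr⁴⁺ has 36 e⁻ (Z=40), Y³⁺ has 36 e⁻ (Z=39), Sr²⁺ has 36 e⁻ (Z=38), Rb⁺ has 36 e⁻ (Z=37), Cs⁺ has 54 e⁻ (Z=55), I⁻ has 54 e⁻ (Z=53). Zr⁴⁺ < Y³⁺ (both 36 e⁻, Z=40>39); Y³⁺ < Sr²⁺ (both 36 e⁻, Z=39>38); Sr²⁺ < Rb⁺ (isoelectronic, higher Z=38 is smaller); Rb⁺ < Cs⁺ (same group, 1 shell fewer); Cs⁺ < I⁻ (both 54 e⁻, Z=55>53).
That gives Zr⁴⁺ < Y³⁺ < Sr²⁺ < Rb⁺ < Cs⁺ < I⁻. From the largest end, number 2 is Cs⁺.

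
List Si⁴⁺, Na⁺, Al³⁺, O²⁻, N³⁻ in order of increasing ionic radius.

Si⁴⁺ < Al³⁺ < Na⁺ < O²⁻ < N³⁻

Each ion has 10 electrons. The ranking follows nuclear charge in reverse — greater Z gives a smaller radius. Si⁴⁺ (Z=14), Al³⁺ (Z=13), Na⁺ (Z=11), O²⁻ (Z=8), N³⁻ (Z=7).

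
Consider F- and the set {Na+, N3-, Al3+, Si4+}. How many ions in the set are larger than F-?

1

These species are isoelectronic with 10 electrons. The only difference is the number of protons: Si4+ (Z=14), Al3+ (Z=13), Na+ (Z=11), F- (Z=9), N3- (Z=7). The strongest nuclear pull (Si4+) gives the smallest ion.
Overall: Si4+ < Al3+ < Na+ < F- < N3-. F- has 3 below it and 1 above. That's 1.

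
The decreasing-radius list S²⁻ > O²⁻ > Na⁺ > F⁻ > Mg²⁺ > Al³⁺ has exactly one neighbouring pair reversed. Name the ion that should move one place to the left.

F⁻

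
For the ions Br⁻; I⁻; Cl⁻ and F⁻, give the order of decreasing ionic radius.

I⁻ > Br⁻ > Cl⁻ > F⁻

These ions sit in one column with identical charge. Each step down the periodic table adds a principal shell, increasing the radius.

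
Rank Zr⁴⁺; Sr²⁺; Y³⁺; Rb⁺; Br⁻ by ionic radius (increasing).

Zr⁴⁺ < Y³⁺ < Sr²⁺ < Rb⁺ < Br⁻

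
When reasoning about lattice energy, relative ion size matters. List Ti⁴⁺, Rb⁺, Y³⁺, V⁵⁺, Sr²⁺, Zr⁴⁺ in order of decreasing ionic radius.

Electron counts and nuclear charges: V⁵⁺: 18 e⁻, Z=23, Ti⁴⁺: 18 e⁻, Z=22, Zr⁴⁺: 36 e⁻, Z=40, Y³⁺: 36 e⁻, Z=39, Sr²⁺: 36 e⁻, Z=38, Rb⁺: 36 e⁻, Z=37. V⁵⁺ < Ti⁴⁺ (isoelectronic, higher Z=23 is smaller); Ti⁴⁺ < Zr⁴⁺ (same group, 1 shell fewer); Zr⁴⁺ < Y³⁺ (both 36 e⁻, Z=40>39); Y³⁺ < Sr²⁺ (isoelectronic, higher Z=39 is smaller); Sr²⁺ < Rb⁺ (isoelectronic, higher Z=38 is smaller).

Rb⁺ > Sr²⁺ > Y³⁺ > Zr⁴⁺ > Ti⁴⁺ > V⁵⁺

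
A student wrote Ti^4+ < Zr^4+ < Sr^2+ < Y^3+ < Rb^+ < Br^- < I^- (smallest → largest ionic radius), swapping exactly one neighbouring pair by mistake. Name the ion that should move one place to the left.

Compare adjacent ions: Y^3+ and Sr^2+ share 36 electrons; the higher nuclear charge on Y (Z=39) contracts it more, so Y^3+ < Sr^2+ — yet in this increasing list Sr^2+ sits before Y^3+. Nothing else is reversed, so Y^3+ should move one place to the left.

Y^3+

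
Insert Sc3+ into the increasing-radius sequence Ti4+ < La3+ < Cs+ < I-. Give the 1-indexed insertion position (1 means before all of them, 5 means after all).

2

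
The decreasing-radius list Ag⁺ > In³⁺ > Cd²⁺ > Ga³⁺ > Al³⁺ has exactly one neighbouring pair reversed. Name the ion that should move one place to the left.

Compare adjacent ions: In³⁺ and Cd²⁺ share 46 electrons; the higher nuclear charge on In (Z=49) contracts it more, so In³⁺ < Cd²⁺ — yet in this decreasing list In³⁺ sits before Cd²⁺. Nothing else is reversed, so Cd²⁺ should move one place to the left.

Cd²⁺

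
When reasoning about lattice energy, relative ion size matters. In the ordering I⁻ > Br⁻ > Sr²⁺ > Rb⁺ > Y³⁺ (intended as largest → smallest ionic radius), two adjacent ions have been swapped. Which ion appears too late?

Compare adjacent ions: both have 36 electrons but Z(Sr)=38 > Z(Rb)=37, so Sr²⁺ should be the smaller of the two — yet in this decreasing list Sr²⁺ sits before Rb⁺. Nothing else is reversed, so Rb⁺ should move one place to the left.

Rb⁺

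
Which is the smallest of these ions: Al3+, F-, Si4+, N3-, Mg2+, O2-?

Si4+

All of these have 10 electrons (isoelectronic). With the same electron cloud, the ion with the most protons pulls it in tightest. Nuclear charges: Si4+ (Z=14), Al3+ (Z=13), Mg2+ (Z=12), F- (Z=9), O2- (Z=8), N3- (Z=7). Highest Z is smallest.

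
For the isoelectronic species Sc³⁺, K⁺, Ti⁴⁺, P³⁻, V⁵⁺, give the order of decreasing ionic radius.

P³⁻ > K⁺ > Sc³⁺ > Ti⁴⁺ > V⁵⁺

These species are isoelectronic with 18 electrons. The only difference is the number of protons: V⁵⁺ (Z=23), Ti⁴⁺ (Z=22), Sc³⁺ (Z=21), K⁺ (Z=19), P³⁻ (Z=15). The strongest nuclear pull (V⁵⁺) gives the smallest ion.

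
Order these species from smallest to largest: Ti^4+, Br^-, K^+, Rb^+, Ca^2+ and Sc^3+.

Ti^4+ < Sc^3+ < Ca^2+ < K^+ < Rb^+ < Br^-

Electron counts and nuclear charges: Ti^4+ (Z=22, 18 e⁻), Sc^3+ (Z=21, 18 e⁻), Ca^2+ (Z=20, 18 e⁻), K^+ (Z=19, 18 e⁻), Rb^+ (Z=37, 36 e⁻), Br^- (Z=35, 36 e⁻). Ti^4+ < Sc^3+ (both 18 e⁻, Z=22>21); Sc^3+ < Ca^2+ (both 18 e⁻, Z=21>20); Ca^2+ < K^+ (both 18 e⁻, Z=20>19); K^+ < Rb^+ (same group, period 4 vs 5); Rb^+ < Br^- (isoelectronic, higher Z=37 is smaller).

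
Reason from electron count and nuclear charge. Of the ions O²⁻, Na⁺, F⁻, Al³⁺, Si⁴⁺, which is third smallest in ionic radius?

Isoelectronic series (10 e⁻ each). Size is set by nuclear charge: more protons means a smaller ion. Si⁴⁺ (Z=14), Al³⁺ (Z=13), Na⁺ (Z=11), F⁻ (Z=9), O²⁻ (Z=8).
Full ascending order: Si⁴⁺ < Al³⁺ < Na⁺ < F⁻ < O²⁻. Counting from the smallest, position 3 is Na⁺.

Na⁺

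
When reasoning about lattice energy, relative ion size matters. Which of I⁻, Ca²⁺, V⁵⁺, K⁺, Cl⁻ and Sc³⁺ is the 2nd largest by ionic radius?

Work out protons and electrons: V⁵⁺ has 18 e⁻ (Z=23), Sc³⁺ has 18 e⁻ (Z=21), Ca²⁺ has 18 e⁻ (Z=20), K⁺ has 18 e⁻ (Z=19), Cl⁻ has 18 e⁻ (Z=17), I⁻ has 54 e⁻ (Z=53). V⁵⁺ < Sc³⁺ (both 18 e⁻, Z=23>21); Sc³⁺ < Ca²⁺ (both 18 e⁻, Z=21>20); Ca²⁺ < K⁺ (isoelectronic, higher Z=20 is smaller); K⁺ < Cl⁻ (isoelectronic, higher Z=19 is smaller); Cl⁻ < I⁻ (same group, 2 shells fewer).
Full ascending order: V⁵⁺ < Sc³⁺ < Ca²⁺ < K⁺ < Cl⁻ < I⁻. Counting from the largest, position 2 is Cl⁻.

Cl⁻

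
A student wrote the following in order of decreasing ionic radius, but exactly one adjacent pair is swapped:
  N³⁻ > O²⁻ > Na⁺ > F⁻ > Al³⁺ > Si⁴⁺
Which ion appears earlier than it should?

Check each adjacent pair. Na⁺ and F⁻ are reversed: they are isoelectronic (10 e⁻) and Na has more protons than F (11 vs 9), making Na⁺ smaller. No other neighbouring pair contradicts the periodic trends, so Na⁺ is the ion listed too early.

Na⁺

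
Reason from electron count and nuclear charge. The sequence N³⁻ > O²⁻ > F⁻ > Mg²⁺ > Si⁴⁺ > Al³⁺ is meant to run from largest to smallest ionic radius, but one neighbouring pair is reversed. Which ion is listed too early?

Si⁴⁺

Check each adjacent pair. Si⁴⁺ and Al³⁺ are reversed: Si⁴⁺ and Al³⁺ share 10 electrons; the higher nuclear charge on Si (Z=14) contracts it more, so Si⁴⁺ < Al³⁺. No other neighbouring pair contradicts the periodic trends, so Si⁴⁺ is the ion listed too early.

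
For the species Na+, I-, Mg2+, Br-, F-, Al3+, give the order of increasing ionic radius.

Tabulating Z and e⁻: Al3+: 10 e⁻, Z=13, Mg2+: 10 e⁻, Z=12, Na+: 10 e⁻, Z=11, F-: 10 e⁻, Z=9, Br-: 36 e⁻, Z=35, I-: 54 e⁻, Z=53. Al3+ < Mg2+ (both 10 e⁻, Z=13>12); Mg2+ < Na+ (both 10 e⁻, Z=12>11); Na+ < F- (both 10 e⁻, Z=11>9); F- < Br- (same group, 2 shells fewer); Br- < I- (same group, period 4 vs 5).

Al3+ < Mg2+ < Na+ < F- < Br- < I-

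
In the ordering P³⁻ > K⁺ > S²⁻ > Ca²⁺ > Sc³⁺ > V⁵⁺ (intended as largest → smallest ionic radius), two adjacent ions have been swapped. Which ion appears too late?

Check each adjacent pair. K⁺ and S²⁻ are reversed: both have 18 electrons but Z(K)=19 > Z(S)=16, so K⁺ should be the smaller of the two. No other neighbouring pair contradicts the periodic trends, so S²⁻ is the ion listed too late.

S²⁻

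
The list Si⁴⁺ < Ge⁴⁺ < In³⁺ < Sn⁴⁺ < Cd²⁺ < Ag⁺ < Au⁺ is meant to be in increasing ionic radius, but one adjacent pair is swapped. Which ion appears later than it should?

The pair In³⁺, Sn⁴⁺ is the wrong way round — they are isoelectronic (46 e⁻) and Sn has more protons than In (50 vs 49), making Sn⁴⁺ smaller. All other adjacent pairs agree with periodic trends, so Sn⁴⁺ is the misplaced ion.

Sn⁴⁺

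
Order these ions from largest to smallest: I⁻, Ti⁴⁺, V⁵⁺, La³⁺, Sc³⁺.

I⁻ > La³⁺ > Sc³⁺ > Ti⁴⁺ > V⁵⁺

V⁵⁺: 18 e⁻, Z=23, Ti⁴⁺: 18 e⁻, Z=22, Sc³⁺: 18 e⁻, Z=21, La³⁺: 54 e⁻, Z=57, I⁻: 54 e⁻, Z=53. V⁵⁺ < Ti⁴⁺ (both 18 e⁻, Z=23>22); Ti⁴⁺ < Sc³⁺ (both 18 e⁻, Z=22>21); Sc³⁺ < La³⁺ (same group, 2 shells fewer); La³⁺ < I⁻ (both 54 e⁻, Z=57>53).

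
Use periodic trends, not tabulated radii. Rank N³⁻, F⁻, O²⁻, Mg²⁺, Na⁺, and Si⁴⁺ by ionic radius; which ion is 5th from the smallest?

O²⁻

Isoelectronic series (10 e⁻ each). Size is set by nuclear charge: more protons means a smaller ion. Si⁴⁺ (Z=14), Mg²⁺ (Z=12), Na⁺ (Z=11), F⁻ (Z=9), O²⁻ (Z=8), N³⁻ (Z=7).
That gives Si⁴⁺ < Mg²⁺ < Na⁺ < F⁻ < O²⁻ < N³⁻. From the smallest end, number 5 is O²⁻.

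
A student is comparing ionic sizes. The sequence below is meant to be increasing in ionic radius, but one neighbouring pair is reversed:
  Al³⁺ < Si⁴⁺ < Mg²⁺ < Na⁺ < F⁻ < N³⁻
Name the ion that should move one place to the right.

Al³⁺

Scanning neighbour by neighbour, only Al³⁺/Si⁴⁺ violates a trend: they are isoelectronic (10 e⁻) and Si has more protons than Al (14 vs 13), making Si⁴⁺ smaller. That makes Al³⁺ the one sitting a position early relative to where it belongs.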